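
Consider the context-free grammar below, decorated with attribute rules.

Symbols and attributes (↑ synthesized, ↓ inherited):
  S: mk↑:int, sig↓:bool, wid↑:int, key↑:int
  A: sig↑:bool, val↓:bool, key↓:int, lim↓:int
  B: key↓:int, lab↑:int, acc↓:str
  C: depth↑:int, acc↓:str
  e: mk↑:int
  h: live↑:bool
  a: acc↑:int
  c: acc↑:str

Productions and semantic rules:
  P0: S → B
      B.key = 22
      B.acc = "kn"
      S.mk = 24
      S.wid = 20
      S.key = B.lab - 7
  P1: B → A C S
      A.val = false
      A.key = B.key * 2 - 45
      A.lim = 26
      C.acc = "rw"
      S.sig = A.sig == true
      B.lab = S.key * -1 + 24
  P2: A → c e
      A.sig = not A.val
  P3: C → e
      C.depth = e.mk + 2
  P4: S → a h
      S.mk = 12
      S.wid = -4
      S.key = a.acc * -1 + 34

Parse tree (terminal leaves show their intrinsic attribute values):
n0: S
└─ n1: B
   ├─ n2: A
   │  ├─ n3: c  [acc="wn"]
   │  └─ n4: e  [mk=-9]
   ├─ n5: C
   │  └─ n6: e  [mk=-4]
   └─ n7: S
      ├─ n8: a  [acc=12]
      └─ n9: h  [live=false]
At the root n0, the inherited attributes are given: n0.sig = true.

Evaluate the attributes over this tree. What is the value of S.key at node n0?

1. n0.sig = true  [given at root]
2. n1.key = 22  [22]
3. n1.acc = "kn"  ["kn"]
4. n2.val = false  [false]
5. n2.key = -1  [B.key * 2 - 45]
6. n2.lim = 26  [26]
7. n3.acc = "wn"  [terminal]
8. n4.mk = -9  [terminal]
9. n2.sig = true  [not A.val]
10. n5.acc = "rw"  ["rw"]
11. n6.mk = -4  [terminal]
12. n5.depth = -2  [e.mk + 2]
13. n7.sig = true  [A.sig == true]
14. n8.acc = 12  [terminal]
15. n9.live = false  [terminal]
16. n7.mk = 12  [12]
17. n7.wid = -4  [-4]
18. n7.key = 22  [a.acc * -1 + 34]
19. n1.lab = 2  [S.key * -1 + 24]
20. n0.mk = 24  [24]
21. n0.wid = 20  [20]
22. n0.key = -5  [B.lab - 7]

-5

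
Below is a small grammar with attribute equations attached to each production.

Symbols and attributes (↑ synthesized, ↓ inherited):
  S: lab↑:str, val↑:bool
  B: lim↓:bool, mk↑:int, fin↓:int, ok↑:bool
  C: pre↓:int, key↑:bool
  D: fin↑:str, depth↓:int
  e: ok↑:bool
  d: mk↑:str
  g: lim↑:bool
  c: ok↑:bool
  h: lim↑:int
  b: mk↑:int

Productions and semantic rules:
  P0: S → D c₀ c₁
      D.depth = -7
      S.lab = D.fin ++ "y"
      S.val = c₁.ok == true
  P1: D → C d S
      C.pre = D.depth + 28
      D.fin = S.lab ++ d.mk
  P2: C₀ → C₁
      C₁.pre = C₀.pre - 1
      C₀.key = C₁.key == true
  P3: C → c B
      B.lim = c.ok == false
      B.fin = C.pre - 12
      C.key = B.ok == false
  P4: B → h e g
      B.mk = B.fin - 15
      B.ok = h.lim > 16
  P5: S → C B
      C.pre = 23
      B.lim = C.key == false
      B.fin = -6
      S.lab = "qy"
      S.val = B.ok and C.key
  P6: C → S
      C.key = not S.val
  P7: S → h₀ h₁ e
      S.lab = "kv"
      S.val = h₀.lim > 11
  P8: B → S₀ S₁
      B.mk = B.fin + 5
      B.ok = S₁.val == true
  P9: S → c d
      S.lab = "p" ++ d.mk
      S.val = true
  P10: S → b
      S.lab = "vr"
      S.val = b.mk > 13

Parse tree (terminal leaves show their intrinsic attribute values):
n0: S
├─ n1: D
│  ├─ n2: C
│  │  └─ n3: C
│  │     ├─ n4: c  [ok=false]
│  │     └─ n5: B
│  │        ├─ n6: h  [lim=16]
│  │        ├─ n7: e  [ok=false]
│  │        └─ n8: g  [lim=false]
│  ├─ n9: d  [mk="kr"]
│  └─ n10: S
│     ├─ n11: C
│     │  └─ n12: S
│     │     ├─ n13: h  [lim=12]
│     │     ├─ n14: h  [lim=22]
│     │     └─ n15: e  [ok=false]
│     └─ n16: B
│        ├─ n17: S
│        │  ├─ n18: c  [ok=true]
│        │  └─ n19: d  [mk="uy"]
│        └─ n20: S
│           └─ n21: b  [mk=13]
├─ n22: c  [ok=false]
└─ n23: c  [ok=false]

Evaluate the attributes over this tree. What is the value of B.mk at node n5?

-7

1. n1.depth = -7  [-7]
2. n2.pre = 21  [D.depth + 28]
3. n3.pre = 20  [C₀.pre - 1]
4. n4.ok = false  [terminal]
5. n5.lim = true  [c.ok == false]
6. n5.fin = 8  [C.pre - 12]
7. n6.lim = 16  [terminal]
8. n7.ok = false  [terminal]
9. n8.lim = false  [terminal]
10. n5.mk = -7  [B.fin - 15]
11. n5.ok = false  [h.lim > 16]
12. n3.key = true  [B.ok == false]
13. n2.key = true  [C₁.key == true]
14. n9.mk = "kr"  [terminal]
15. n11.pre = 23  [23]
16. n13.lim = 12  [terminal]
17. n14.lim = 22  [terminal]
18. n15.ok = false  [terminal]
19. n12.lab = "kv"  ["kv"]
20. n12.val = true  [h₀.lim > 11]
21. n11.key = false  [not S.val]
22. n16.lim = true  [C.key == false]
23. n16.fin = -6  [-6]
24. n18.ok = true  [terminal]
25. n19.mk = "uy"  [terminal]
26. n17.lab = "puy"  ["p" ++ d.mk]
27. n17.val = true  [true]
28. n21.mk = 13  [terminal]
29. n20.lab = "vr"  ["vr"]
30. n20.val = false  [b.mk > 13]
31. n16.mk = -1  [B.fin + 5]
32. n16.ok = false  [S₁.val == true]
33. n10.lab = "qy"  ["qy"]
34. n10.val = false  [B.ok and C.key]
35. n1.fin = "qykr"  [S.lab ++ d.mk]
36. n22.ok = false  [terminal]
37. n23.ok = false  [terminal]
38. n0.lab = "qykry"  [D.fin ++ "y"]
39. n0.val = false  [c₁.ok == true]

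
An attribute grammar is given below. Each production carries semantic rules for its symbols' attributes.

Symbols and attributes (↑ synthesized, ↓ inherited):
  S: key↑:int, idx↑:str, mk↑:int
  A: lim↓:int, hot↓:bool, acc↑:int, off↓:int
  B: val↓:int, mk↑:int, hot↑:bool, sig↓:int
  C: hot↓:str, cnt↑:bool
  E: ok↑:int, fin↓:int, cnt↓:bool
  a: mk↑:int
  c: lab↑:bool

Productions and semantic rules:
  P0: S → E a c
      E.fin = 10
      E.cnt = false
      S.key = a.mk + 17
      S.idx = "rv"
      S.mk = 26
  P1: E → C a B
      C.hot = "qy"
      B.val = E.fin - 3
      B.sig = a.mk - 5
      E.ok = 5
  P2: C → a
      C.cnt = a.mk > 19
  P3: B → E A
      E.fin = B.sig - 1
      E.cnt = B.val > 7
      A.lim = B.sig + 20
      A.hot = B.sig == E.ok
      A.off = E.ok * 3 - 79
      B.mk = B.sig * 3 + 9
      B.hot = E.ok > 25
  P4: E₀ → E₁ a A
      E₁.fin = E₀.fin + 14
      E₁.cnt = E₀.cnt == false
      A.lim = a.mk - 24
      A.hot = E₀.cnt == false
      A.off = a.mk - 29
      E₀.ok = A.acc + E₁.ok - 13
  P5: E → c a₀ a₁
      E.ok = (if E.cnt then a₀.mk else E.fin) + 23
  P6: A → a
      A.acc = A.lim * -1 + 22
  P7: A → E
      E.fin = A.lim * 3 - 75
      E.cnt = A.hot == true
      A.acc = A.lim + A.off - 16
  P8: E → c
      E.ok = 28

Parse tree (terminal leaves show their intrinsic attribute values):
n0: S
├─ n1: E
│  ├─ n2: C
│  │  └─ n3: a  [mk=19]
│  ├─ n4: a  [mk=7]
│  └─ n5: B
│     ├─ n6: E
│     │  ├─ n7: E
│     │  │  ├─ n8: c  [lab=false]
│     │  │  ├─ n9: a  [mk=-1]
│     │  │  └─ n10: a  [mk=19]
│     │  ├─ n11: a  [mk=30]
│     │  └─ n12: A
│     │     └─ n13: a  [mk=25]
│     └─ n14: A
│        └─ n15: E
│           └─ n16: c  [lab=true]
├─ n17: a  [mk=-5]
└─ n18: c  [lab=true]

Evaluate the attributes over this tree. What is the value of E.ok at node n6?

25

1. n1.fin = 10  [10]
2. n1.cnt = false  [false]
3. n2.hot = "qy"  ["qy"]
4. n3.mk = 19  [terminal]
5. n2.cnt = false  [a.mk > 19]
6. n4.mk = 7  [terminal]
7. n5.val = 7  [E.fin - 3]
8. n5.sig = 2  [a.mk - 5]
9. n6.fin = 1  [B.sig - 1]
10. n6.cnt = false  [B.val > 7]
11. n7.fin = 15  [E₀.fin + 14]
12. n7.cnt = true  [E₀.cnt == false]
13. n8.lab = false  [terminal]
14. n9.mk = -1  [terminal]
15. n10.mk = 19  [terminal]
16. n7.ok = 22  [(if E.cnt then a₀.mk else E.fin) + 23]
17. n11.mk = 30  [terminal]
18. n12.lim = 6  [a.mk - 24]
19. n12.hot = true  [E₀.cnt == false]
20. n12.off = 1  [a.mk - 29]
21. n13.mk = 25  [terminal]
22. n12.acc = 16  [A.lim * -1 + 22]
23. n6.ok = 25  [A.acc + E₁.ok - 13]
24. n14.lim = 22  [B.sig + 20]
25. n14.hot = false  [B.sig == E.ok]
26. n14.off = -4  [E.ok * 3 - 79]
27. n15.fin = -9  [A.lim * 3 - 75]
28. n15.cnt = false  [A.hot == true]
29. n16.lab = true  [terminal]
30. n15.ok = 28  [28]
31. n14.acc = 2  [A.lim + A.off - 16]
32. n5.mk = 15  [B.sig * 3 + 9]
33. n5.hot = false  [E.ok > 25]
34. n1.ok = 5  [5]
35. n17.mk = -5  [terminal]
36. n18.lab = true  [terminal]
37. n0.key = 12  [a.mk + 17]
38. n0.idx = "rv"  ["rv"]
39. n0.mk = 26  [26]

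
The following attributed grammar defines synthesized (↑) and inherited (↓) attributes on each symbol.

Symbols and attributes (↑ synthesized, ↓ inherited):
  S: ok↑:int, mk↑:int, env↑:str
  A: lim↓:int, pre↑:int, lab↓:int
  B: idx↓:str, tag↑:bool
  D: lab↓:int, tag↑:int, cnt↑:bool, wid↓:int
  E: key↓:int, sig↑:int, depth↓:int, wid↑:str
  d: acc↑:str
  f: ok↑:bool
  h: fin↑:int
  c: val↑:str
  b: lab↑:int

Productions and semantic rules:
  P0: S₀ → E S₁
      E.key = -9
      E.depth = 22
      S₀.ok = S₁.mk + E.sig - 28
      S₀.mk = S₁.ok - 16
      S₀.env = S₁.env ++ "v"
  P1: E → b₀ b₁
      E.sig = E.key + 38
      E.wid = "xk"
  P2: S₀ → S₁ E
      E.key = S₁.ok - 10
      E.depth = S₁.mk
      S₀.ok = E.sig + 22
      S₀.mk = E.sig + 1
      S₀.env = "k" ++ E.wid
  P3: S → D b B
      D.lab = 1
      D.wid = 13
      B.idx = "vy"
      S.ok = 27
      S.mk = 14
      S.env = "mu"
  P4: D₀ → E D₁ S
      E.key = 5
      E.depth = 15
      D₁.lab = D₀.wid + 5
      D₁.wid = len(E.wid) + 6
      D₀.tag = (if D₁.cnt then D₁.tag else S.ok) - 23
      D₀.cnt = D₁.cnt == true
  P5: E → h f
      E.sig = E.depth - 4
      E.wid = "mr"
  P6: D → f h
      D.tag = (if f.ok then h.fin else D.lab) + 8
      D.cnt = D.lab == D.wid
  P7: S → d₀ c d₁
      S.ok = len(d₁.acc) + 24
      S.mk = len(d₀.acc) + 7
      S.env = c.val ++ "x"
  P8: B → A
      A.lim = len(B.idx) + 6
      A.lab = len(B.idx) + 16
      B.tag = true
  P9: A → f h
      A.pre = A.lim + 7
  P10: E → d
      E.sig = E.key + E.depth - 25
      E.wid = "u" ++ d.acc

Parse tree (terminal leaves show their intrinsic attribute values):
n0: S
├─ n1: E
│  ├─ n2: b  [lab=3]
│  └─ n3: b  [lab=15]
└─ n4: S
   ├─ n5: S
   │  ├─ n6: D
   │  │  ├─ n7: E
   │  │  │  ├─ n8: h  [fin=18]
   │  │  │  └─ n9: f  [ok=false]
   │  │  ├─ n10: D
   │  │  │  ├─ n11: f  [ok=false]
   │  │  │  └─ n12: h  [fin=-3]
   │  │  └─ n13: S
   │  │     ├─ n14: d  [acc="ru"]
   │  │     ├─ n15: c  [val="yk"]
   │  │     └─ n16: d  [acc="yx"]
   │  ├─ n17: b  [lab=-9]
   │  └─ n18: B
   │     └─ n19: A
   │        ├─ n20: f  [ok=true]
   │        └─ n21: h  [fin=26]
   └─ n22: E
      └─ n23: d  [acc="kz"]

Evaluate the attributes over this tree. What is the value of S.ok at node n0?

8

1. n1.key = -9  [-9]
2. n1.depth = 22  [22]
3. n2.lab = 3  [terminal]
4. n3.lab = 15  [terminal]
5. n1.sig = 29  [E.key + 38]
6. n1.wid = "xk"  ["xk"]
7. n6.lab = 1  [1]
8. n6.wid = 13  [13]
9. n7.key = 5  [5]
10. n7.depth = 15  [15]
11. n8.fin = 18  [terminal]
12. n9.ok = false  [terminal]
13. n7.sig = 11  [E.depth - 4]
14. n7.wid = "mr"  ["mr"]
15. n10.lab = 18  [D₀.wid + 5]
16. n10.wid = 8  [len(E.wid) + 6]
17. n11.ok = false  [terminal]
18. n12.fin = -3  [terminal]
19. n10.tag = 26  [(if f.ok then h.fin else D.lab) + 8]
20. n10.cnt = false  [D.lab == D.wid]
21. n14.acc = "ru"  [terminal]
22. n15.val = "yk"  [terminal]
23. n16.acc = "yx"  [terminal]
24. n13.ok = 26  [len(d₁.acc) + 24]
25. n13.mk = 9  [len(d₀.acc) + 7]
26. n13.env = "ykx"  [c.val ++ "x"]
27. n6.tag = 3  [(if D₁.cnt then D₁.tag else S.ok) - 23]
28. n6.cnt = false  [D₁.cnt == true]
29. n17.lab = -9  [terminal]
30. n18.idx = "vy"  ["vy"]
31. n19.lim = 8  [len(B.idx) + 6]
32. n19.lab = 18  [len(B.idx) + 16]
33. n20.ok = true  [terminal]
34. n21.fin = 26  [terminal]
35. n19.pre = 15  [A.lim + 7]
36. n18.tag = true  [true]
37. n5.ok = 27  [27]
38. n5.mk = 14  [14]
39. n5.env = "mu"  ["mu"]
40. n22.key = 17  [S₁.ok - 10]
41. n22.depth = 14  [S₁.mk]
42. n23.acc = "kz"  [terminal]
43. n22.sig = 6  [E.key + E.depth - 25]
44. n22.wid = "ukz"  ["u" ++ d.acc]
45. n4.ok = 28  [E.sig + 22]
46. n4.mk = 7  [E.sig + 1]
47. n4.env = "kukz"  ["k" ++ E.wid]
48. n0.ok = 8  [S₁.mk + E.sig - 28]
49. n0.mk = 12  [S₁.ok - 16]
50. n0.env = "kukzv"  [S₁.env ++ "v"]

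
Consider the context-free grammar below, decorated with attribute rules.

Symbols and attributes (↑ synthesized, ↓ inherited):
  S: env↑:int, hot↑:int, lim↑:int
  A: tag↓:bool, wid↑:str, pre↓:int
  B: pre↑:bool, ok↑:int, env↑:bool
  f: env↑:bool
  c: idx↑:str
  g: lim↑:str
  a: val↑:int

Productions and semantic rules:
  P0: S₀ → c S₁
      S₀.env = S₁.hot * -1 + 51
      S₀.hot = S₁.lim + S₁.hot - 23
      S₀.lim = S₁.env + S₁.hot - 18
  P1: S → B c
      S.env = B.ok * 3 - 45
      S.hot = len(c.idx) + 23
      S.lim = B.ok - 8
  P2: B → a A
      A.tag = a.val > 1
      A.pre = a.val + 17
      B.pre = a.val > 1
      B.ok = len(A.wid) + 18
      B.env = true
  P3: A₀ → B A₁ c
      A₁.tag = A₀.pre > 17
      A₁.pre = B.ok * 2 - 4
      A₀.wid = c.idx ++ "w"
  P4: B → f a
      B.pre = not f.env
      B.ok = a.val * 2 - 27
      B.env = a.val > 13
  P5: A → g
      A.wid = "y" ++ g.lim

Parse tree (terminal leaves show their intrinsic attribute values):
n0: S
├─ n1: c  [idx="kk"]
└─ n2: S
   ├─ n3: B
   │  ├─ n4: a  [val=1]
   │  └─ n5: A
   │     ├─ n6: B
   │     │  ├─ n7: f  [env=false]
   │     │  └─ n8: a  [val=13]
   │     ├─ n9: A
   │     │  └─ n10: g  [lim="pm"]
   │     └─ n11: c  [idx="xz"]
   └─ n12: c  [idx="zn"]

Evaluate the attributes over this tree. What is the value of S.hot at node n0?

15

1. n1.idx = "kk"  [terminal]
2. n4.val = 1  [terminal]
3. n5.tag = false  [a.val > 1]
4. n5.pre = 18  [a.val + 17]
5. n7.env = false  [terminal]
6. n8.val = 13  [terminal]
7. n6.pre = true  [not f.env]
8. n6.ok = -1  [a.val * 2 - 27]
9. n6.env = false  [a.val > 13]
10. n9.tag = true  [A₀.pre > 17]
11. n9.pre = -6  [B.ok * 2 - 4]
12. n10.lim = "pm"  [terminal]
13. n9.wid = "ypm"  ["y" ++ g.lim]
14. n11.idx = "xz"  [terminal]
15. n5.wid = "xzw"  [c.idx ++ "w"]
16. n3.pre = false  [a.val > 1]
17. n3.ok = 21  [len(A.wid) + 18]
18. n3.env = true  [true]
19. n12.idx = "zn"  [terminal]
20. n2.env = 18  [B.ok * 3 - 45]
21. n2.hot = 25  [len(c.idx) + 23]
22. n2.lim = 13  [B.ok - 8]
23. n0.env = 26  [S₁.hot * -1 + 51]
24. n0.hot = 15  [S₁.lim + S₁.hot - 23]
25. n0.lim = 25  [S₁.env + S₁.hot - 18]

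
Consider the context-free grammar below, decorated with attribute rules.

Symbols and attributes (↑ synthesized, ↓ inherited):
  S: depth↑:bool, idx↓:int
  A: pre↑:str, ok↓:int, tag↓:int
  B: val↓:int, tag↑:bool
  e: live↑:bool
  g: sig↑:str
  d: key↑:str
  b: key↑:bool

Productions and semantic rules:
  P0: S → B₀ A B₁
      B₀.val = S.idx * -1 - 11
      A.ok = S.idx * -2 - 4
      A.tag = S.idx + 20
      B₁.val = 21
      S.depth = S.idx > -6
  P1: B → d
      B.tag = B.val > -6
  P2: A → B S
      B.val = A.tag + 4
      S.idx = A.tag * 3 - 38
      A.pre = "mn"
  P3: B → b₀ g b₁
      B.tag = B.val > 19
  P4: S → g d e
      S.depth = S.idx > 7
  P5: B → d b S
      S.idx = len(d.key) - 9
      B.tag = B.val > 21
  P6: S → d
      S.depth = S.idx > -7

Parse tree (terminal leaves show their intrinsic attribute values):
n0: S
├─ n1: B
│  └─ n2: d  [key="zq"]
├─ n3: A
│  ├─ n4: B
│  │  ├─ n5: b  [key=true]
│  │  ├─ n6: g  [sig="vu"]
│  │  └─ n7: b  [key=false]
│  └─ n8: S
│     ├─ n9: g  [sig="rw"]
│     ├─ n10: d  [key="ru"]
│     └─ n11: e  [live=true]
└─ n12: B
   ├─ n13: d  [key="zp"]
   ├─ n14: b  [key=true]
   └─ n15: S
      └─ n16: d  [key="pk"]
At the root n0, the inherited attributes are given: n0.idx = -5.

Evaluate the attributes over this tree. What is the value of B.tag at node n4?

false

1. n0.idx = -5  [given at root]
2. n1.val = -6  [S.idx * -1 - 11]
3. n2.key = "zq"  [terminal]
4. n1.tag = false  [B.val > -6]
5. n3.ok = 6  [S.idx * -2 - 4]
6. n3.tag = 15  [S.idx + 20]
7. n4.val = 19  [A.tag + 4]
8. n5.key = true  [terminal]
9. n6.sig = "vu"  [terminal]
10. n7.key = false  [terminal]
11. n4.tag = false  [B.val > 19]
12. n8.idx = 7  [A.tag * 3 - 38]
13. n9.sig = "rw"  [terminal]
14. n10.key = "ru"  [terminal]
15. n11.live = true  [terminal]
16. n8.depth = false  [S.idx > 7]
17. n3.pre = "mn"  ["mn"]
18. n12.val = 21  [21]
19. n13.key = "zp"  [terminal]
20. n14.key = true  [terminal]
21. n15.idx = -7  [len(d.key) - 9]
22. n16.key = "pk"  [terminal]
23. n15.depth = false  [S.idx > -7]
24. n12.tag = false  [B.val > 21]
25. n0.depth = true  [S.idx > -6]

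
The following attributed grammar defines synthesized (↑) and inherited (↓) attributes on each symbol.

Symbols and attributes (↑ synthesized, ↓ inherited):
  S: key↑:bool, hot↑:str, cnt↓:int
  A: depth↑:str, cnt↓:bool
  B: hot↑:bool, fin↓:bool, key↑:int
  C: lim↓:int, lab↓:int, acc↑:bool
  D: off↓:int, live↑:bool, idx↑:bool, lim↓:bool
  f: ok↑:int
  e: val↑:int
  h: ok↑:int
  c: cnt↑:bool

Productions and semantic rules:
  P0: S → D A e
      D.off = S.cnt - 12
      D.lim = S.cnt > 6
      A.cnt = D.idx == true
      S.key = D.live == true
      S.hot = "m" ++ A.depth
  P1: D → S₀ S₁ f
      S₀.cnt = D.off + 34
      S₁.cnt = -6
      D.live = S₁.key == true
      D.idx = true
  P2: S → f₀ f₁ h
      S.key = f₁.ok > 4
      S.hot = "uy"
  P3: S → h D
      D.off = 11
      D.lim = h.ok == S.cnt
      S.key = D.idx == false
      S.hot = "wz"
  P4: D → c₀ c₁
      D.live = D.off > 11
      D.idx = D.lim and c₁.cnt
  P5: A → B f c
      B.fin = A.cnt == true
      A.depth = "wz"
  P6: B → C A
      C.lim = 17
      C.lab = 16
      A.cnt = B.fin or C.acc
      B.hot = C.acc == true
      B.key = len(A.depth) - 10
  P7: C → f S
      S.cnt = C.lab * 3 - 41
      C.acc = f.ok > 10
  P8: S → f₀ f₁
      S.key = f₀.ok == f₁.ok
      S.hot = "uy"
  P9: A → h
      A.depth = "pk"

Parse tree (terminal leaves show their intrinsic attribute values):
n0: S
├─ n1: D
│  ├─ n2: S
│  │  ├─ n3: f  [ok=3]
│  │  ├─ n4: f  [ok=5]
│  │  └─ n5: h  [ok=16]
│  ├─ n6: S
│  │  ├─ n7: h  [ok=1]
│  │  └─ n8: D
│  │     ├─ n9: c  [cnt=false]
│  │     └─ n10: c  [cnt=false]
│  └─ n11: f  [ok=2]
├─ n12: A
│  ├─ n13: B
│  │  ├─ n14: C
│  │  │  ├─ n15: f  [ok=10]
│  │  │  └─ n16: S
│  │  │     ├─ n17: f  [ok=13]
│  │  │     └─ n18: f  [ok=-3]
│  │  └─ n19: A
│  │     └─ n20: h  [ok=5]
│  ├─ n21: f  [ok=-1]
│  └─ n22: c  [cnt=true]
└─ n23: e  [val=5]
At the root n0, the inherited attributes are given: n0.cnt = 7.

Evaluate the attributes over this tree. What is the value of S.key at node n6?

1. n0.cnt = 7  [given at root]
2. n1.off = -5  [S.cnt - 12]
3. n1.lim = true  [S.cnt > 6]
4. n2.cnt = 29  [D.off + 34]
5. n3.ok = 3  [terminal]
6. n4.ok = 5  [terminal]
7. n5.ok = 16  [terminal]
8. n2.key = true  [f₁.ok > 4]
9. n2.hot = "uy"  ["uy"]
10. n6.cnt = -6  [-6]
11. n7.ok = 1  [terminal]
12. n8.off = 11  [11]
13. n8.lim = false  [h.ok == S.cnt]
14. n9.cnt = false  [terminal]
15. n10.cnt = false  [terminal]
16. n8.live = false  [D.off > 11]
17. n8.idx = false  [D.lim and c₁.cnt]
18. n6.key = true  [D.idx == false]
19. n6.hot = "wz"  ["wz"]
20. n11.ok = 2  [terminal]
21. n1.live = true  [S₁.key == true]
22. n1.idx = true  [true]
23. n12.cnt = true  [D.idx == true]
24. n13.fin = true  [A.cnt == true]
25. n14.lim = 17  [17]
26. n14.lab = 16  [16]
27. n15.ok = 10  [terminal]
28. n16.cnt = 7  [C.lab * 3 - 41]
29. n17.ok = 13  [terminal]
30. n18.ok = -3  [terminal]
31. n16.key = false  [f₀.ok == f₁.ok]
32. n16.hot = "uy"  ["uy"]
33. n14.acc = false  [f.ok > 10]
34. n19.cnt = true  [B.fin or C.acc]
35. n20.ok = 5  [terminal]
36. n19.depth = "pk"  ["pk"]
37. n13.hot = false  [C.acc == true]
38. n13.key = -8  [len(A.depth) - 10]
39. n21.ok = -1  [terminal]
40. n22.cnt = true  [terminal]
41. n12.depth = "wz"  ["wz"]
42. n23.val = 5  [terminal]
43. n0.key = true  [D.live == true]
44. n0.hot = "mwz"  ["m" ++ A.depth]

true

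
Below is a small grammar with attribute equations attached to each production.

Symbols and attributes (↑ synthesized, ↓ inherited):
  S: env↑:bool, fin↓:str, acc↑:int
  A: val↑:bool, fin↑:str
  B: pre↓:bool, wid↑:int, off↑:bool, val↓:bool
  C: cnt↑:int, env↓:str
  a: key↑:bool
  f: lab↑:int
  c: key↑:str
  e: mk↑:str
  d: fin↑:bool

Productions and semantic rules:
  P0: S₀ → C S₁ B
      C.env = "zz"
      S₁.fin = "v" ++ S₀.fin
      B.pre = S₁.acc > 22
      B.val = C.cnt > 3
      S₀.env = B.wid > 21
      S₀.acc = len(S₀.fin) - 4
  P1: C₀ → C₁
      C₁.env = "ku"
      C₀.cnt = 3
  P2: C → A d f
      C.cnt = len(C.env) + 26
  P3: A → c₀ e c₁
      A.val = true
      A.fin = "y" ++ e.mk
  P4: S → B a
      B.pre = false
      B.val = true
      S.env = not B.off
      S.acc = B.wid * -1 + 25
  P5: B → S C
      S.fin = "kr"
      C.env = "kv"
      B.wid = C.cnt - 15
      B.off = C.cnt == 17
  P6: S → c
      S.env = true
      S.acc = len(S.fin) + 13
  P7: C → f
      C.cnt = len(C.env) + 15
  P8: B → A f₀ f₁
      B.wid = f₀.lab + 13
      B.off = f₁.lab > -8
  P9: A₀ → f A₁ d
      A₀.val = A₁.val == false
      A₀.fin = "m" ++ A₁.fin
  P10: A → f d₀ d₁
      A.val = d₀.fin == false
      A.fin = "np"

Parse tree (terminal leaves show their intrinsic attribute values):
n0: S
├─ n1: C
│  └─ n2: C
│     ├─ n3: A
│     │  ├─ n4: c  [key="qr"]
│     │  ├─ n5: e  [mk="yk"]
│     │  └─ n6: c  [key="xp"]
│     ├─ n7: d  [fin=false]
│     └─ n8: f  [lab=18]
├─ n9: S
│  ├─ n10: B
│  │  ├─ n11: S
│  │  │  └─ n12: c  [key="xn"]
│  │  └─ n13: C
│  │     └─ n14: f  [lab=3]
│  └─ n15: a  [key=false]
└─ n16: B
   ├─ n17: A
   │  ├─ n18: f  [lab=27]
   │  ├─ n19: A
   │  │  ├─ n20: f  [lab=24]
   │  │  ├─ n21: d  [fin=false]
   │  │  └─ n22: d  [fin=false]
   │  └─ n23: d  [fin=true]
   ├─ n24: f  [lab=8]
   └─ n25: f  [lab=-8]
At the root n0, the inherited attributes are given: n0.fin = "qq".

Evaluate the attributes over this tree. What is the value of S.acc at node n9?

1. n0.fin = "qq"  [given at root]
2. n1.env = "zz"  ["zz"]
3. n2.env = "ku"  ["ku"]
4. n4.key = "qr"  [terminal]
5. n5.mk = "yk"  [terminal]
6. n6.key = "xp"  [terminal]
7. n3.val = true  [true]
8. n3.fin = "yyk"  ["y" ++ e.mk]
9. n7.fin = false  [terminal]
10. n8.lab = 18  [terminal]
11. n2.cnt = 28  [len(C.env) + 26]
12. n1.cnt = 3  [3]
13. n9.fin = "vqq"  ["v" ++ S₀.fin]
14. n10.pre = false  [false]
15. n10.val = true  [true]
16. n11.fin = "kr"  ["kr"]
17. n12.key = "xn"  [terminal]
18. n11.env = true  [true]
19. n11.acc = 15  [len(S.fin) + 13]
20. n13.env = "kv"  ["kv"]
21. n14.lab = 3  [terminal]
22. n13.cnt = 17  [len(C.env) + 15]
23. n10.wid = 2  [C.cnt - 15]
24. n10.off = true  [C.cnt == 17]
25. n15.key = false  [terminal]
26. n9.env = false  [not B.off]
27. n9.acc = 23  [B.wid * -1 + 25]
28. n16.pre = true  [S₁.acc > 22]
29. n16.val = false  [C.cnt > 3]
30. n18.lab = 27  [terminal]
31. n20.lab = 24  [terminal]
32. n21.fin = false  [terminal]
33. n22.fin = false  [terminal]
34. n19.val = true  [d₀.fin == false]
35. n19.fin = "np"  ["np"]
36. n23.fin = true  [terminal]
37. n17.val = false  [A₁.val == false]
38. n17.fin = "mnp"  ["m" ++ A₁.fin]
39. n24.lab = 8  [terminal]
40. n25.lab = -8  [terminal]
41. n16.wid = 21  [f₀.lab + 13]
42. n16.off = false  [f₁.lab > -8]
43. n0.env = false  [B.wid > 21]
44. n0.acc = -2  [len(S₀.fin) - 4]

23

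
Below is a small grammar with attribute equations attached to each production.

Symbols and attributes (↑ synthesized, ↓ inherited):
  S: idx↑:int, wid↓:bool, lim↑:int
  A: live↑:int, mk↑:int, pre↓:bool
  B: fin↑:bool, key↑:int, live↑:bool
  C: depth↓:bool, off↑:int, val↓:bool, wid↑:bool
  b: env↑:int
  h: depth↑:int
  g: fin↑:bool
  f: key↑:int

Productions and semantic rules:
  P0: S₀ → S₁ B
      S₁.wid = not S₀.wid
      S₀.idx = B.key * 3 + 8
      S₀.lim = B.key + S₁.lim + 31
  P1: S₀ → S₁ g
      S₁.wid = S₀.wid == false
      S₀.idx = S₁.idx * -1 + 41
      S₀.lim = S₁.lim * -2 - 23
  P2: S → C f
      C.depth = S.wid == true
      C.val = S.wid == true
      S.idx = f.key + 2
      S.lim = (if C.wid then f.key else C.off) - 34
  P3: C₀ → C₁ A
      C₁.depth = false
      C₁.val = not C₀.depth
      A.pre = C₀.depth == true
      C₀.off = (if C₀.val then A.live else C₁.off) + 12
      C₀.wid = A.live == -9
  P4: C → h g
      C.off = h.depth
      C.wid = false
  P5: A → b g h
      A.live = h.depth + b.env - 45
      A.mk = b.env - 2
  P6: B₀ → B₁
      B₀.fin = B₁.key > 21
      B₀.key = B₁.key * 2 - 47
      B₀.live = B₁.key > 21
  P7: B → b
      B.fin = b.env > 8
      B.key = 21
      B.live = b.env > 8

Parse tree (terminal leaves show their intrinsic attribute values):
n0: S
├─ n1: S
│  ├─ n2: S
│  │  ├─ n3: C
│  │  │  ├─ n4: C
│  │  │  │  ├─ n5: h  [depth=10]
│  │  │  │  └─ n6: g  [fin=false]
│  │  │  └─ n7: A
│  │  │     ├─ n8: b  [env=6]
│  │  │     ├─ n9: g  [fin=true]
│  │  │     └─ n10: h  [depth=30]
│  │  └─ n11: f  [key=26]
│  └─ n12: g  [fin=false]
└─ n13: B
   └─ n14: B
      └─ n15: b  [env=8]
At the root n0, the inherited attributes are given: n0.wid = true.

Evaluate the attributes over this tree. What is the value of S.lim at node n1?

1. n0.wid = true  [given at root]
2. n1.wid = false  [not S₀.wid]
3. n2.wid = true  [S₀.wid == false]
4. n3.depth = true  [S.wid == true]
5. n3.val = true  [S.wid == true]
6. n4.depth = false  [false]
7. n4.val = false  [not C₀.depth]
8. n5.depth = 10  [terminal]
9. n6.fin = false  [terminal]
10. n4.off = 10  [h.depth]
11. n4.wid = false  [false]
12. n7.pre = true  [C₀.depth == true]
13. n8.env = 6  [terminal]
14. n9.fin = true  [terminal]
15. n10.depth = 30  [terminal]
16. n7.live = -9  [h.depth + b.env - 45]
17. n7.mk = 4  [b.env - 2]
18. n3.off = 3  [(if C₀.val then A.live else C₁.off) + 12]
19. n3.wid = true  [A.live == -9]
20. n11.key = 26  [terminal]
21. n2.idx = 28  [f.key + 2]
22. n2.lim = -8  [(if C.wid then f.key else C.off) - 34]
23. n12.fin = false  [terminal]
24. n1.idx = 13  [S₁.idx * -1 + 41]
25. n1.lim = -7  [S₁.lim * -2 - 23]
26. n15.env = 8  [terminal]
27. n14.fin = false  [b.env > 8]
28. n14.key = 21  [21]
29. n14.live = false  [b.env > 8]
30. n13.fin = false  [B₁.key > 21]
31. n13.key = -5  [B₁.key * 2 - 47]
32. n13.live = false  [B₁.key > 21]
33. n0.idx = -7  [B.key * 3 + 8]
34. n0.lim = 19  [B.key + S₁.lim + 31]

-7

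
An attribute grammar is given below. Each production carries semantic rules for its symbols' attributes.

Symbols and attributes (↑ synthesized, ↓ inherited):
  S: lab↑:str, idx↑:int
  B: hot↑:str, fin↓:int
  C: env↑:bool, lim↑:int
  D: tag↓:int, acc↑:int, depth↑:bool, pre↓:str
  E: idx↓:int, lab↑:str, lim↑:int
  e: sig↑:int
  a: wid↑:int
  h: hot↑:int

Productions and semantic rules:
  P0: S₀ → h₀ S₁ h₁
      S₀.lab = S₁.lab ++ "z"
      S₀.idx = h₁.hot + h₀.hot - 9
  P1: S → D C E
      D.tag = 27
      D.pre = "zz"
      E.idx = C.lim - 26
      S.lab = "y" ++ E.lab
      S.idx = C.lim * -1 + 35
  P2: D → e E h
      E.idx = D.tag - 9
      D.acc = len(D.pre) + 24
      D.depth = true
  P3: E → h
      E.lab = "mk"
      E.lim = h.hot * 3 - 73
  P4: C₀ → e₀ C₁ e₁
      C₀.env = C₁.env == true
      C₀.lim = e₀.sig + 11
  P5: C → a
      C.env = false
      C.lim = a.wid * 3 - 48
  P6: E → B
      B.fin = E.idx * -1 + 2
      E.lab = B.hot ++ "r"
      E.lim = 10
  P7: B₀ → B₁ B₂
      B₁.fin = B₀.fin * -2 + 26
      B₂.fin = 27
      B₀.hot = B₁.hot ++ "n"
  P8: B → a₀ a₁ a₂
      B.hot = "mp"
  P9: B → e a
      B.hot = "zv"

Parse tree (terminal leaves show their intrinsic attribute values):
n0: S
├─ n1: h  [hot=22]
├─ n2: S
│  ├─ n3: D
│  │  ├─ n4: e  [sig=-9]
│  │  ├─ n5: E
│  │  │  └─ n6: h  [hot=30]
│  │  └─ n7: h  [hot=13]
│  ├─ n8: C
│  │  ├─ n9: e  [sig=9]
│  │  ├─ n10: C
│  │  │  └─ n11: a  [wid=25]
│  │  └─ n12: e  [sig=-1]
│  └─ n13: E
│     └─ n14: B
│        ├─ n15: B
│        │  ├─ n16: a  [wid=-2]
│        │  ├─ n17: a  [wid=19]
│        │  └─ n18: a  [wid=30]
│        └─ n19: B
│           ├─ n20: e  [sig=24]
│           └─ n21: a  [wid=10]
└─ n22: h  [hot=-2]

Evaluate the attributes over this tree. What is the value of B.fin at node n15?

1. n1.hot = 22  [terminal]
2. n3.tag = 27  [27]
3. n3.pre = "zz"  ["zz"]
4. n4.sig = -9  [terminal]
5. n5.idx = 18  [D.tag - 9]
6. n6.hot = 30  [terminal]
7. n5.lab = "mk"  ["mk"]
8. n5.lim = 17  [h.hot * 3 - 73]
9. n7.hot = 13  [terminal]
10. n3.acc = 26  [len(D.pre) + 24]
11. n3.depth = true  [true]
12. n9.sig = 9  [terminal]
13. n11.wid = 25  [terminal]
14. n10.env = false  [false]
15. n10.lim = 27  [a.wid * 3 - 48]
16. n12.sig = -1  [terminal]
17. n8.env = false  [C₁.env == true]
18. n8.lim = 20  [e₀.sig + 11]
19. n13.idx = -6  [C.lim - 26]
20. n14.fin = 8  [E.idx * -1 + 2]
21. n15.fin = 10  [B₀.fin * -2 + 26]
22. n16.wid = -2  [terminal]
23. n17.wid = 19  [terminal]
24. n18.wid = 30  [terminal]
25. n15.hot = "mp"  ["mp"]
26. n19.fin = 27  [27]
27. n20.sig = 24  [terminal]
28. n21.wid = 10  [terminal]
29. n19.hot = "zv"  ["zv"]
30. n14.hot = "mpn"  [B₁.hot ++ "n"]
31. n13.lab = "mpnr"  [B.hot ++ "r"]
32. n13.lim = 10  [10]
33. n2.lab = "ympnr"  ["y" ++ E.lab]
34. n2.idx = 15  [C.lim * -1 + 35]
35. n22.hot = -2  [terminal]
36. n0.lab = "ympnrz"  [S₁.lab ++ "z"]
37. n0.idx = 11  [h₁.hot + h₀.hot - 9]

10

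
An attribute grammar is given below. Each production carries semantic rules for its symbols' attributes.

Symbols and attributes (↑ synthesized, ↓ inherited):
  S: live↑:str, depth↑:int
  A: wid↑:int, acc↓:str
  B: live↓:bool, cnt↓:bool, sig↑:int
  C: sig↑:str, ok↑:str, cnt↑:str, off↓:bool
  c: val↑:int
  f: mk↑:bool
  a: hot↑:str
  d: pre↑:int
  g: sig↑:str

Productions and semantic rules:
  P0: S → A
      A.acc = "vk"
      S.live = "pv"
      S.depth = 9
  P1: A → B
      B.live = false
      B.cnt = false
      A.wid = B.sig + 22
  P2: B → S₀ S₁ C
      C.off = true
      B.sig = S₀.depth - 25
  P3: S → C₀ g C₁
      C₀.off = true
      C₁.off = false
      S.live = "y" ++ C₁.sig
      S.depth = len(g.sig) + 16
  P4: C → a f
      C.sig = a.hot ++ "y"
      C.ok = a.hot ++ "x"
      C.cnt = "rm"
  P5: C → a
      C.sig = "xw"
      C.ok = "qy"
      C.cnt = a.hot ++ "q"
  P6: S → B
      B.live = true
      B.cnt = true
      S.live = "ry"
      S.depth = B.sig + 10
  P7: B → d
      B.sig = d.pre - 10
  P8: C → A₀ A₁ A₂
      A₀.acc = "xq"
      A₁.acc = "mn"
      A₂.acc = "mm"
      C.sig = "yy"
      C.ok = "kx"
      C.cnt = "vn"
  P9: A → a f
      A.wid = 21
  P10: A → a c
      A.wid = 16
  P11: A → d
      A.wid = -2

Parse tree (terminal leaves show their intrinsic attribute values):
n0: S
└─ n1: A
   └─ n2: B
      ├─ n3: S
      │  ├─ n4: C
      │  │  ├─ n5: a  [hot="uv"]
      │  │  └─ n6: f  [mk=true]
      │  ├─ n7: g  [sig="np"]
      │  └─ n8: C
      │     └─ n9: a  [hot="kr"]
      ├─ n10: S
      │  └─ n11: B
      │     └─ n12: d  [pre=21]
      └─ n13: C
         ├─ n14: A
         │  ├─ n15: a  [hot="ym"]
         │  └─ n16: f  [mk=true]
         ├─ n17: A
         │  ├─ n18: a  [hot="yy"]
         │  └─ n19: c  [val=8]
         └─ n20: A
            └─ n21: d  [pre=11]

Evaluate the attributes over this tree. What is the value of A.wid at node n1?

15

1. n1.acc = "vk"  ["vk"]
2. n2.live = false  [false]
3. n2.cnt = false  [false]
4. n4.off = true  [true]
5. n5.hot = "uv"  [terminal]
6. n6.mk = true  [terminal]
7. n4.sig = "uvy"  [a.hot ++ "y"]
8. n4.ok = "uvx"  [a.hot ++ "x"]
9. n4.cnt = "rm"  ["rm"]
10. n7.sig = "np"  [terminal]
11. n8.off = false  [false]
12. n9.hot = "kr"  [terminal]
13. n8.sig = "xw"  ["xw"]
14. n8.ok = "qy"  ["qy"]
15. n8.cnt = "krq"  [a.hot ++ "q"]
16. n3.live = "yxw"  ["y" ++ C₁.sig]
17. n3.depth = 18  [len(g.sig) + 16]
18. n11.live = true  [true]
19. n11.cnt = true  [true]
20. n12.pre = 21  [terminal]
21. n11.sig = 11  [d.pre - 10]
22. n10.live = "ry"  ["ry"]
23. n10.depth = 21  [B.sig + 10]
24. n13.off = true  [true]
25. n14.acc = "xq"  ["xq"]
26. n15.hot = "ym"  [terminal]
27. n16.mk = true  [terminal]
28. n14.wid = 21  [21]
29. n17.acc = "mn"  ["mn"]
30. n18.hot = "yy"  [terminal]
31. n19.val = 8  [terminal]
32. n17.wid = 16  [16]
33. n20.acc = "mm"  ["mm"]
34. n21.pre = 11  [terminal]
35. n20.wid = -2  [-2]
36. n13.sig = "yy"  ["yy"]
37. n13.ok = "kx"  ["kx"]
38. n13.cnt = "vn"  ["vn"]
39. n2.sig = -7  [S₀.depth - 25]
40. n1.wid = 15  [B.sig + 22]
41. n0.live = "pv"  ["pv"]
42. n0.depth = 9  [9]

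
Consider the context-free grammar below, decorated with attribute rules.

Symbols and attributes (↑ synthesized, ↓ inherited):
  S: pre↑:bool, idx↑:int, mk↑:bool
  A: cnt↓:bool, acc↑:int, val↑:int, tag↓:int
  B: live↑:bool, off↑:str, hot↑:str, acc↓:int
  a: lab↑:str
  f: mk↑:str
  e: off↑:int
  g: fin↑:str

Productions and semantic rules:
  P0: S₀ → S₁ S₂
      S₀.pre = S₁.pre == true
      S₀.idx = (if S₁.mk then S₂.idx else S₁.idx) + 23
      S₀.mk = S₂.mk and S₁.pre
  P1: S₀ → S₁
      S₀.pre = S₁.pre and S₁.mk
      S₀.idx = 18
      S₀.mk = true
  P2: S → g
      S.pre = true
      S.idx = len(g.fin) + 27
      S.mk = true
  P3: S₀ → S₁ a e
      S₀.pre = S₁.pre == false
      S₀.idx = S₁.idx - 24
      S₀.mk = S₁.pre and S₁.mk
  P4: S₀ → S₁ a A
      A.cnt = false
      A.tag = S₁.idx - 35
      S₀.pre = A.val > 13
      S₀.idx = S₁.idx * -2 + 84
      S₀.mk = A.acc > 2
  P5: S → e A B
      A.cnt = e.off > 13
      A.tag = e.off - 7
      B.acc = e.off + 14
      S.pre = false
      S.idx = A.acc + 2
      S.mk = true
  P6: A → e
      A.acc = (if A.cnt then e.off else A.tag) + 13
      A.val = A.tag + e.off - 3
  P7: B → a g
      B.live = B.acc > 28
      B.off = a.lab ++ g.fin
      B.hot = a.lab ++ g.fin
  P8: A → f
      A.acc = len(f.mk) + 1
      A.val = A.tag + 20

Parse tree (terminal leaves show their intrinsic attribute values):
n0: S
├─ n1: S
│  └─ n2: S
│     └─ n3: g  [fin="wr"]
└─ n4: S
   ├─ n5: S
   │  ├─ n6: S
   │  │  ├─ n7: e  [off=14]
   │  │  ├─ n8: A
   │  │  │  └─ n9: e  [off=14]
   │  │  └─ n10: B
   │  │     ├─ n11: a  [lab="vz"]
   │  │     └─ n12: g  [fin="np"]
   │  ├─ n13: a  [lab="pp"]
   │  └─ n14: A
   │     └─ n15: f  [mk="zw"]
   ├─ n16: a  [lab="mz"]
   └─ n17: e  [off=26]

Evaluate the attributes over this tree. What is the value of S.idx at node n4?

1. n3.fin = "wr"  [terminal]
2. n2.pre = true  [true]
3. n2.idx = 29  [len(g.fin) + 27]
4. n2.mk = true  [true]
5. n1.pre = true  [S₁.pre and S₁.mk]
6. n1.idx = 18  [18]
7. n1.mk = true  [true]
8. n7.off = 14  [terminal]
9. n8.cnt = true  [e.off > 13]
10. n8.tag = 7  [e.off - 7]
11. n9.off = 14  [terminal]
12. n8.acc = 27  [(if A.cnt then e.off else A.tag) + 13]
13. n8.val = 18  [A.tag + e.off - 3]
14. n10.acc = 28  [e.off + 14]
15. n11.lab = "vz"  [terminal]
16. n12.fin = "np"  [terminal]
17. n10.live = false  [B.acc > 28]
18. n10.off = "vznp"  [a.lab ++ g.fin]
19. n10.hot = "vznp"  [a.lab ++ g.fin]
20. n6.pre = false  [false]
21. n6.idx = 29  [A.acc + 2]
22. n6.mk = true  [true]
23. n13.lab = "pp"  [terminal]
24. n14.cnt = false  [false]
25. n14.tag = -6  [S₁.idx - 35]
26. n15.mk = "zw"  [terminal]
27. n14.acc = 3  [len(f.mk) + 1]
28. n14.val = 14  [A.tag + 20]
29. n5.pre = true  [A.val > 13]
30. n5.idx = 26  [S₁.idx * -2 + 84]
31. n5.mk = true  [A.acc > 2]
32. n16.lab = "mz"  [terminal]
33. n17.off = 26  [terminal]
34. n4.pre = false  [S₁.pre == false]
35. n4.idx = 2  [S₁.idx - 24]
36. n4.mk = true  [S₁.pre and S₁.mk]
37. n0.pre = true  [S₁.pre == true]
38. n0.idx = 25  [(if S₁.mk then S₂.idx else S₁.idx) + 23]
39. n0.mk = true  [S₂.mk and S₁.pre]

2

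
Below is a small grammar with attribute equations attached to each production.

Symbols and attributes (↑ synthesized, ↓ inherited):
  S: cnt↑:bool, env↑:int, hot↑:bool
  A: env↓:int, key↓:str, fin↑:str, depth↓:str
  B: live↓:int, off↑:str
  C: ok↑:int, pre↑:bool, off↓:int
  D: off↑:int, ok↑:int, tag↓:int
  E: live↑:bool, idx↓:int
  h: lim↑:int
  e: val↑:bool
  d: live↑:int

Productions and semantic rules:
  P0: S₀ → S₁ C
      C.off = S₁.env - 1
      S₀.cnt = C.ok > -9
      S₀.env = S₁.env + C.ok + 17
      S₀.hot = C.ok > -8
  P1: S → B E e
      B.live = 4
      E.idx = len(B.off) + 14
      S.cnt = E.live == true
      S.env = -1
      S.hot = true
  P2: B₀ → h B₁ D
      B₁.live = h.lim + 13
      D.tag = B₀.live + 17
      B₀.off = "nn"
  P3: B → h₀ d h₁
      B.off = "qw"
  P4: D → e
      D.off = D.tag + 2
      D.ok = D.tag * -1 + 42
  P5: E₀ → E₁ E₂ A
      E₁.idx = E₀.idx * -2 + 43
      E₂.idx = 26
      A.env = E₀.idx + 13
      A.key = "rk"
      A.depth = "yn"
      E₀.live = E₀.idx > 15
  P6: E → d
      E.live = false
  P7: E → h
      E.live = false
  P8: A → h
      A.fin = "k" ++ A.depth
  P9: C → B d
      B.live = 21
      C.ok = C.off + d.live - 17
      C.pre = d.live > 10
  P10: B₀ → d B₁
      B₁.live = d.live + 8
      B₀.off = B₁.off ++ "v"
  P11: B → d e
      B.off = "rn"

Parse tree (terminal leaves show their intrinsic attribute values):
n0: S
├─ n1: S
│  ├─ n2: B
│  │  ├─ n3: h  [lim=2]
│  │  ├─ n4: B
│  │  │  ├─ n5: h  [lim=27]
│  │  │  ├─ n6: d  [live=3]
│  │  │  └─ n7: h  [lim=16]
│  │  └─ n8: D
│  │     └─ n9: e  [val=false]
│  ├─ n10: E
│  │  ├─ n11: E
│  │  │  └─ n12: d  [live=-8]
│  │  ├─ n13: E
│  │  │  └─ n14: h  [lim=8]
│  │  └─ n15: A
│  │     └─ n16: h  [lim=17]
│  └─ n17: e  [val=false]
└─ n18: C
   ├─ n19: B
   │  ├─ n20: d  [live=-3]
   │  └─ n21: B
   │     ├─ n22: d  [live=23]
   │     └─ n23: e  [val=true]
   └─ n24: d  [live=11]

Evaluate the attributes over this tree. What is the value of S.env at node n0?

8

1. n2.live = 4  [4]
2. n3.lim = 2  [terminal]
3. n4.live = 15  [h.lim + 13]
4. n5.lim = 27  [terminal]
5. n6.live = 3  [terminal]
6. n7.lim = 16  [terminal]
7. n4.off = "qw"  ["qw"]
8. n8.tag = 21  [B₀.live + 17]
9. n9.val = false  [terminal]
10. n8.off = 23  [D.tag + 2]
11. n8.ok = 21  [D.tag * -1 + 42]
12. n2.off = "nn"  ["nn"]
13. n10.idx = 16  [len(B.off) + 14]
14. n11.idx = 11  [E₀.idx * -2 + 43]
15. n12.live = -8  [terminal]
16. n11.live = false  [false]
17. n13.idx = 26  [26]
18. n14.lim = 8  [terminal]
19. n13.live = false  [false]
20. n15.env = 29  [E₀.idx + 13]
21. n15.key = "rk"  ["rk"]
22. n15.depth = "yn"  ["yn"]
23. n16.lim = 17  [terminal]
24. n15.fin = "kyn"  ["k" ++ A.depth]
25. n10.live = true  [E₀.idx > 15]
26. n17.val = false  [terminal]
27. n1.cnt = true  [E.live == true]
28. n1.env = -1  [-1]
29. n1.hot = true  [true]
30. n18.off = -2  [S₁.env - 1]
31. n19.live = 21  [21]
32. n20.live = -3  [terminal]
33. n21.live = 5  [d.live + 8]
34. n22.live = 23  [terminal]
35. n23.val = true  [terminal]
36. n21.off = "rn"  ["rn"]
37. n19.off = "rnv"  [B₁.off ++ "v"]
38. n24.live = 11  [terminal]
39. n18.ok = -8  [C.off + d.live - 17]
40. n18.pre = true  [d.live > 10]
41. n0.cnt = true  [C.ok > -9]
42. n0.env = 8  [S₁.env + C.ok + 17]
43. n0.hot = false  [C.ok > -8]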